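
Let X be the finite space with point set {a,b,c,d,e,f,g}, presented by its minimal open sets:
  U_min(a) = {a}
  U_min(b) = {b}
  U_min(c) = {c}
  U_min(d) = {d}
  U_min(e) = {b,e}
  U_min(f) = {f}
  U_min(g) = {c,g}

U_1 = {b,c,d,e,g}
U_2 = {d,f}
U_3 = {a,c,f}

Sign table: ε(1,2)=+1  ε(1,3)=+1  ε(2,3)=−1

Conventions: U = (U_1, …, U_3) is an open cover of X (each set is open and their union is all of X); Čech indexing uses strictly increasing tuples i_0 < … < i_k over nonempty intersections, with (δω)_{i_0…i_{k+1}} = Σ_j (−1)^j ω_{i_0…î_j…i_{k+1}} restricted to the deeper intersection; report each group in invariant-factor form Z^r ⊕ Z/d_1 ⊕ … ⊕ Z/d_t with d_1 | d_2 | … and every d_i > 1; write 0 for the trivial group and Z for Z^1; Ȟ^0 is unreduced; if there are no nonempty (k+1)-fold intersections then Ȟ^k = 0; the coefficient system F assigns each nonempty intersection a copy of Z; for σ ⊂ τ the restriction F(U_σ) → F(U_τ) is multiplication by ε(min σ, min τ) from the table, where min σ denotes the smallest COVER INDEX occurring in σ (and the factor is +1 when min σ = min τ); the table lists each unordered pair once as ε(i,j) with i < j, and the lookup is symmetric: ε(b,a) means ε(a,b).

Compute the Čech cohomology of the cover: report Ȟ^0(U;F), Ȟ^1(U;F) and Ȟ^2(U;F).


Ȟ^0 ≅ 0, Ȟ^1 ≅ Z/2, Ȟ^2 ≅ 0

intersection data:
  U12={d} U13={c} U23={f}
C dims 3,3; δ0: rk 3, SNF 1^2·2
Ȟ^0 = (3 − 3) − 0 = 0, so Ȟ^0 ≅ 0
Ȟ^1 = (3 − 0) − 3 = 0 plus torsion [2], so Ȟ^1 ≅ Z/2
Ȟ^2 = (0 − 0) − 0 = 0, so Ȟ^2 ≅ 0


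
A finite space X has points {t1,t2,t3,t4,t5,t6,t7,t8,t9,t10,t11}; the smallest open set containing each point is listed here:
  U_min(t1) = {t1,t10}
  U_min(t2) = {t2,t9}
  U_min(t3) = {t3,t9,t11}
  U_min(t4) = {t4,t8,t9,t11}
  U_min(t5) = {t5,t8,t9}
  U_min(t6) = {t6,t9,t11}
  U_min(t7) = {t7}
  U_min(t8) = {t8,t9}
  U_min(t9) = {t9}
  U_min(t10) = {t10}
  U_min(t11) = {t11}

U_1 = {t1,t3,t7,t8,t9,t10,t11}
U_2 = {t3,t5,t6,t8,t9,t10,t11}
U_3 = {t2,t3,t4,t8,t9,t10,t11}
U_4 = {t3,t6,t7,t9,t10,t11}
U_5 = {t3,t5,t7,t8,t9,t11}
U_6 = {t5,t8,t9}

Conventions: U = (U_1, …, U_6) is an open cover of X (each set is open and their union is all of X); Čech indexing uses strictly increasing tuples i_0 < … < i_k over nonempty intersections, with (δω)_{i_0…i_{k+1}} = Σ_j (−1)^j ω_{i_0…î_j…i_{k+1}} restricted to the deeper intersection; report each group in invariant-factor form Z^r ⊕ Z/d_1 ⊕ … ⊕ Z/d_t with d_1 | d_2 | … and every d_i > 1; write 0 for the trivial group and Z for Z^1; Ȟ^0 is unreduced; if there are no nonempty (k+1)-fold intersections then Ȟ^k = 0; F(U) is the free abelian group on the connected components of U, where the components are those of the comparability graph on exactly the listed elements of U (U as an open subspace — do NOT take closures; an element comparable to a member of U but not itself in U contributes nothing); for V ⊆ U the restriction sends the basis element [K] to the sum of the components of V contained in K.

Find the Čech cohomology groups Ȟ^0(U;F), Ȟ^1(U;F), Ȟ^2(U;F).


cover nerve:
  U12={t3,t8,t9,t10,t11} U13={t3,t8,t9,t10,t11} U14={t3,t7,t9,t10,t11} U15={t3,t7,t8,t9,t11} U16={t8,t9} U23={t3,t8,t9,t10,t11} U24={t3,t6,t9,t10,t11} U25={t3,t5,t8,t9,t11} U26={t5,t8,t9} U34={t3,t9,t10,t11} U35={t3,t8,t9,t11} U36={t8,t9} U45={t3,t7,t9,t11} U46={t9} U56={t5,t8,t9}
  U123={t3,t8,t9,t10,t11} U124={t3,t9,t10,t11} U125={t3,t8,t9,t11} U126={t8,t9} U134={t3,t9,t10,t11} U135={t3,t8,t9,t11} U136={t8,t9} U145={t3,t7,t9,t11} U146={t9} U156={t8,t9} U234={t3,t9,t10,t11} U235={t3,t8,t9,t11} U236={t8,t9} U245={t3,t9,t11} U246={t9} U256={t5,t8,t9} U345={t3,t9,t11} U346={t9} U356={t8,t9} U456={t9}
  U1234={t3,t9,t10,t11} U1235={t3,t8,t9,t11} U1236={t8,t9} U1245={t3,t9,t11} U1246={t9} U1256={t8,t9} U1345={t3,t9,t11} U1346={t9} U1356={t8,t9} U1456={t9} U2345={t3,t9,t11} U2346={t9} U2356={t8,t9} U2456={t9} U3456={t9}
  U12345={t3,t9,t11} U12346={t9} U12356={t8,t9} U12456={t9} U13456={t9} U23456={t9}
  U123456={t9}
components per intersection:
  U1: {t1,t10} {t3,t8,t9,t11} {t7}
  U2: {t3,t5,t6,t8,t9,t11} {t10}
  U3: {t2,t3,t4,t8,t9,t11} {t10}
  U4: {t3,t6,t9,t11} {t7} {t10}
  U5: {t3,t5,t8,t9,t11} {t7}
  U6: {t5,t8,t9}
  U12: {t3,t8,t9,t11} {t10}
  U13: {t3,t8,t9,t11} {t10}
  U14: {t3,t9,t11} {t7} {t10}
  U15: {t3,t8,t9,t11} {t7}
  U16: {t8,t9}
  U23: {t3,t8,t9,t11} {t10}
  U24: {t3,t6,t9,t11} {t10}
  U25: {t3,t5,t8,t9,t11}
  U26: {t5,t8,t9}
  U34: {t3,t9,t11} {t10}
  U35: {t3,t8,t9,t11}
  U36: {t8,t9}
  U45: {t3,t9,t11} {t7}
  U46: {t9}
  U56: {t5,t8,t9}
  U123: {t3,t8,t9,t11} {t10}
  U124: {t3,t9,t11} {t10}
  U125: {t3,t8,t9,t11}
  U126: {t8,t9}
  U134: {t3,t9,t11} {t10}
  U135: {t3,t8,t9,t11}
  U136: {t8,t9}
  U145: {t3,t9,t11} {t7}
  U146: {t9}
  U156: {t8,t9}
  U234: {t3,t9,t11} {t10}
  U235: {t3,t8,t9,t11}
  U236: {t8,t9}
  U245: {t3,t9,t11}
  U246: {t9}
  U256: {t5,t8,t9}
  U345: {t3,t9,t11}
  U346: {t9}
  U356: {t8,t9}
  U456: {t9}
  U1234: {t3,t9,t11} {t10}
  U1235: {t3,t8,t9,t11}
  U1236: {t8,t9}
  U1245: {t3,t9,t11}
  U1246: {t9}
  U1256: {t8,t9}
  U1345: {t3,t9,t11}
  U1346: {t9}
  U1356: {t8,t9}
  U1456: {t9}
  U2345: {t3,t9,t11}
  U2346: {t9}
  U2356: {t8,t9}
  U2456: {t9}
  U3456: {t9}
  U12345: {t3,t9,t11}
  U12346: {t9}
  U12356: {t8,t9}
  U12456: {t9}
  U13456: {t9}
  U23456: {t9}
  U123456: {t9}
C dims 13,24,25,16; δ0: rk 10, SNF 1^10; δ1: rk 14, SNF 1^14; δ2: rk 11, SNF 1^11
Ȟ^0: (13−10)−0=3 ⇒ Z^3
Ȟ^1: (24−14)−10=0 ⇒ 0
Ȟ^2: (25−11)−14=0 ⇒ 0

Ȟ^0 = Z^3; Ȟ^1 = 0; Ȟ^2 = 0


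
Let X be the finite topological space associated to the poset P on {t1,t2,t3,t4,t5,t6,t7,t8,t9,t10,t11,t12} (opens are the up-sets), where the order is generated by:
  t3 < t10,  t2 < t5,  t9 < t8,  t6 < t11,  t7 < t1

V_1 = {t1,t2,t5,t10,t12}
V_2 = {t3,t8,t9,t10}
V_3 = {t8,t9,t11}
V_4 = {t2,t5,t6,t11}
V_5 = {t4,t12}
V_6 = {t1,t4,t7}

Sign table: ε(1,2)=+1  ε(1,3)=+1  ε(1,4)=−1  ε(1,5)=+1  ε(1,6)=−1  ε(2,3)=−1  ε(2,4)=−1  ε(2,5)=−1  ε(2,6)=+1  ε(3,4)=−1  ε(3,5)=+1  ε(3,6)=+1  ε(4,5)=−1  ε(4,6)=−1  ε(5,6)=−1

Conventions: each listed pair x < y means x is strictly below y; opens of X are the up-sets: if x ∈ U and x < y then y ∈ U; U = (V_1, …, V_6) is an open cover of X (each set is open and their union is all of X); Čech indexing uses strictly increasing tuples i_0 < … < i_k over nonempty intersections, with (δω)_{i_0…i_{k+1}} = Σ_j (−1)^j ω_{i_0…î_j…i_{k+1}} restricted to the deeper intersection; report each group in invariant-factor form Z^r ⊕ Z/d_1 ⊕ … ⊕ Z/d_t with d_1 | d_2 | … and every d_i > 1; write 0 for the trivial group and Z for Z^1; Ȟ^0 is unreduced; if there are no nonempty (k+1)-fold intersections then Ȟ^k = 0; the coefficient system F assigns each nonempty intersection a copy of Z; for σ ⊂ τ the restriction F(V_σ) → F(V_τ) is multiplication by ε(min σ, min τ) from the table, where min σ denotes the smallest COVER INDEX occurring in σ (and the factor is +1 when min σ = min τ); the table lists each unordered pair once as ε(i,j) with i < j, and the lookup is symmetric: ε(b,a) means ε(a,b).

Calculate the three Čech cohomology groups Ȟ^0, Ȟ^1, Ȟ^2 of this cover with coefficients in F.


nerve of the cover:
  V12={t10} V14={t2,t5} V15={t12} V16={t1} V23={t8,t9} V34={t11} V56={t4}
C dims 6,7; δ0: rk 6, SNF 1^5·2
Ȟ^0 = (6 − 6) − 0 = 0, so Ȟ^0 ≅ 0
Ȟ^1 = (7 − 0) − 6 = 1 plus torsion [2], so Ȟ^1 ≅ Z ⊕ Z/2
Ȟ^2 = (0 − 0) − 0 = 0, so Ȟ^2 ≅ 0

Ȟ^0(U;F) ≅ 0; Ȟ^1(U;F) ≅ Z ⊕ Z/2; Ȟ^2(U;F) ≅ 0


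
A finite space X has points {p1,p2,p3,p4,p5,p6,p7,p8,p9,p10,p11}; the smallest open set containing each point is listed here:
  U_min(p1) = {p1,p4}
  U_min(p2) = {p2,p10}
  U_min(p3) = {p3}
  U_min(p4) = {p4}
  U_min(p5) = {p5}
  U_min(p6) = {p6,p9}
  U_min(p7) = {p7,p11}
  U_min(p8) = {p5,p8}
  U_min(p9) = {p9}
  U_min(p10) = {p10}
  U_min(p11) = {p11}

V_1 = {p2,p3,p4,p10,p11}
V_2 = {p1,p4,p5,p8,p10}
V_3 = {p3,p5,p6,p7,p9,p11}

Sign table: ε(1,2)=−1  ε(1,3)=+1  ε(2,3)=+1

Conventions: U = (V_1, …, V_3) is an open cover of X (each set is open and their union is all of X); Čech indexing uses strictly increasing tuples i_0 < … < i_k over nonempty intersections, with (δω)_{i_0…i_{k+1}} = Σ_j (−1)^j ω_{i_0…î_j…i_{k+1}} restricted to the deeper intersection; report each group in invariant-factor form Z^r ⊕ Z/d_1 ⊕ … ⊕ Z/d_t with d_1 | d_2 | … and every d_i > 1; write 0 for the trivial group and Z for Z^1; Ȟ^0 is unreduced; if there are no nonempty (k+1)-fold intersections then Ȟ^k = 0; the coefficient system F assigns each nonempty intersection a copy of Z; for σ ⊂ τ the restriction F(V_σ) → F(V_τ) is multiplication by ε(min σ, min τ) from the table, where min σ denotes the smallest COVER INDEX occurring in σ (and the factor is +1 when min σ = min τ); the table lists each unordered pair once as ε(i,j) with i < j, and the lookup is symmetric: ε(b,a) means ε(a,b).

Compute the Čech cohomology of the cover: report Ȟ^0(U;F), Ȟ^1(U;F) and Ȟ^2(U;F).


Ȟ^0(U;F) ≅ 0; Ȟ^1(U;F) ≅ Z/2; Ȟ^2(U;F) ≅ 0

nerve of the cover:
  V12={p4,p10} V13={p3,p11} V23={p5}
C dims 3,3; δ0: rk 3, SNF 1^2·2
Ȟ^0 = (3 − 3) − 0 = 0, so Ȟ^0 ≅ 0
Ȟ^1 = (3 − 0) − 3 = 0 plus torsion [2], so Ȟ^1 ≅ Z/2
Ȟ^2 = (0 − 0) − 0 = 0, so Ȟ^2 ≅ 0


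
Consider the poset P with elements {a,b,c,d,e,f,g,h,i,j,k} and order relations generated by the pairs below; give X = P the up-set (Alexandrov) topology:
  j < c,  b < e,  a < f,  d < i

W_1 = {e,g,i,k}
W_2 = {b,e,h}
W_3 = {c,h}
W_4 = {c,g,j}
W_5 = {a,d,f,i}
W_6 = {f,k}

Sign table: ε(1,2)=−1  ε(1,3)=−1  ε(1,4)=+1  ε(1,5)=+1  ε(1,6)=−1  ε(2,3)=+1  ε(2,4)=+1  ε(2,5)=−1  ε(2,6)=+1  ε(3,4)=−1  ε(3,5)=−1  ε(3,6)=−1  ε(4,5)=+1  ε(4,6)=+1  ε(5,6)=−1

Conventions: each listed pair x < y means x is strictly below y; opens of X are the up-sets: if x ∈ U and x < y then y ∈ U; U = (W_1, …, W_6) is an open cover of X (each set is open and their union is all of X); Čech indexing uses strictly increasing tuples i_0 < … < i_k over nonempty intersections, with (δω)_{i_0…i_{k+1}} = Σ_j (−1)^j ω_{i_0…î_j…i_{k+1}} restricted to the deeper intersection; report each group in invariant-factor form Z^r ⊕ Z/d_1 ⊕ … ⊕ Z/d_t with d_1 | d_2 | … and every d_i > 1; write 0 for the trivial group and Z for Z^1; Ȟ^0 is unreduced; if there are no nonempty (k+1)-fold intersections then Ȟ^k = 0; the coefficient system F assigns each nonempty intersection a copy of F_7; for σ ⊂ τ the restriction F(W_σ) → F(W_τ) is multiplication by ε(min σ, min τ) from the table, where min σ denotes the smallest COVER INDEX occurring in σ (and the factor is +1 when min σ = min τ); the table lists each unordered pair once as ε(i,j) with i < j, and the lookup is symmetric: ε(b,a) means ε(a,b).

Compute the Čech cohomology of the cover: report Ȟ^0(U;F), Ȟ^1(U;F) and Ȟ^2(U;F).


Ȟ^0 ≅ Z/7, Ȟ^1 ≅ Z/7 ⊕ Z/7, Ȟ^2 ≅ 0

nonempty overlaps:
  W12={e} W14={g} W15={i} W16={k} W23={h} W34={c} W56={f}
C dims 6,7; δ0: rk_F7 5
degree 0: 6−5−0 = 1 → Ȟ^0 ≅ Z/7
degree 1: 7−0−5 = 2 → Ȟ^1 ≅ Z/7 ⊕ Z/7
degree 2: 0−0−0 = 0 → Ȟ^2 ≅ 0


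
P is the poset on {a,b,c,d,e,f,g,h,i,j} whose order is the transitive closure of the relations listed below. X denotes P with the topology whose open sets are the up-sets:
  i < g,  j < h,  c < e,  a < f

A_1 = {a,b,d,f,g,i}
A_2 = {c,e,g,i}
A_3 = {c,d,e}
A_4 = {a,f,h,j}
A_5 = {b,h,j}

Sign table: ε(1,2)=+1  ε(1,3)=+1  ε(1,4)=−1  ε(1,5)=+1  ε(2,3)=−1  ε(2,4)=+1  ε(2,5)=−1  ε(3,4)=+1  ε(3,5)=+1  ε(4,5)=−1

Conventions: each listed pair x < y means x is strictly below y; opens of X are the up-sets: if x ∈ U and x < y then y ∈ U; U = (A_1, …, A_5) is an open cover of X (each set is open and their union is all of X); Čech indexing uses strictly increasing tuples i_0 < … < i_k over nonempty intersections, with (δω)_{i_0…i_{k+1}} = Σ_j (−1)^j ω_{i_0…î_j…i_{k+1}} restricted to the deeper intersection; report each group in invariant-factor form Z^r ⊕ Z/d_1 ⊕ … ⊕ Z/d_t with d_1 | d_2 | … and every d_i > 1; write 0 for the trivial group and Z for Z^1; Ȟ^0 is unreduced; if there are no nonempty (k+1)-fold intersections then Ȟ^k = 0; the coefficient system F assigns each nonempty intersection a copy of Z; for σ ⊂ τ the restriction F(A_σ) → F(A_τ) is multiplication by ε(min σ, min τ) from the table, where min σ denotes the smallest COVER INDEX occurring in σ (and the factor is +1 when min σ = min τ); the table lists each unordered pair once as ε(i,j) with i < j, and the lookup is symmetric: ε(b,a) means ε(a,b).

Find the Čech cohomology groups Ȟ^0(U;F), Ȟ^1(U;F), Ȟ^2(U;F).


Ȟ^0 = 0, Ȟ^1 = Z ⊕ Z/2, Ȟ^2 = 0

nonempty overlaps:
  A12={g,i} A13={d} A14={a,f} A15={b} A23={c,e} A45={h,j}
C dims 5,6; δ0: rk 5, SNF 1^4·2
degree 0: 5−5−0 = 0 → Ȟ^0 ≅ 0
degree 1: 6−0−5 = 1 plus torsion [2] → Ȟ^1 ≅ Z ⊕ Z/2
degree 2: 0−0−0 = 0 → Ȟ^2 ≅ 0


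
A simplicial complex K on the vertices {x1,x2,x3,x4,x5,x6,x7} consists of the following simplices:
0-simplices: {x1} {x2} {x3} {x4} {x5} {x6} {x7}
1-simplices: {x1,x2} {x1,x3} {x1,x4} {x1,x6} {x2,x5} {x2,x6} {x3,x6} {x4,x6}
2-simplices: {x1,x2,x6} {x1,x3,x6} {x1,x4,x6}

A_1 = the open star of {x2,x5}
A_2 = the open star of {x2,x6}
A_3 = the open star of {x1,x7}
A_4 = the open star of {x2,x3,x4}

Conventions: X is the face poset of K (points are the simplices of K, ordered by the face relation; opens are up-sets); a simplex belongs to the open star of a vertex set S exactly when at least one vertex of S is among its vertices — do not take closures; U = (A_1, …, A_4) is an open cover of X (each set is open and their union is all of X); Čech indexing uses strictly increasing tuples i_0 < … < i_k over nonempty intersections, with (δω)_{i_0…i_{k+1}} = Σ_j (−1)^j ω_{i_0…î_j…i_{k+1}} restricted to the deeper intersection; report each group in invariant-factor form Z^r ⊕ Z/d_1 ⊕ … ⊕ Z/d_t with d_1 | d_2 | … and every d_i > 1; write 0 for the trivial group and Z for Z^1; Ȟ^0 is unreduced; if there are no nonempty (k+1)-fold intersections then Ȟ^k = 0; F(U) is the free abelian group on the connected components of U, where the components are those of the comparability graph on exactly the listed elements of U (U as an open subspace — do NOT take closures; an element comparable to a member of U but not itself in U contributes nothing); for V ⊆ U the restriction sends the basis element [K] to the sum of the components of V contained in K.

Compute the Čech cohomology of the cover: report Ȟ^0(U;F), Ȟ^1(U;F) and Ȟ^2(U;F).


Ȟ^0 ≅ Z^2, Ȟ^1 ≅ 0 and Ȟ^2 ≅ 0

nerve simplices:
  A1={{x2},{x5},{x1,x2},{x2,x5},{x2,x6},{x1,x2,x6}} A2={{x2},{x6},{x1,x2},{x1,x6},{x2,x5},{x2,x6},{x3,x6},{x4,x6},{x1,x2,x6},{x1,x3,x6},{x1,x4,x6}} A3={{x1},{x7},{x1,x2},{x1,x3},{x1,x4},{x1,x6},{x1,x2,x6},{x1,x3,x6},{x1,x4,x6}} A4={{x2},{x3},{x4},{x1,x2},{x1,x3},{x1,x4},{x2,x5},{x2,x6},{x3,x6},{x4,x6},{x1,x2,x6},{x1,x3,x6},{x1,x4,x6}}
  A12={{x2},{x1,x2},{x2,x5},{x2,x6},{x1,x2,x6}} A13={{x1,x2},{x1,x2,x6}} A14={{x2},{x1,x2},{x2,x5},{x2,x6},{x1,x2,x6}} A23={{x1,x2},{x1,x6},{x1,x2,x6},{x1,x3,x6},{x1,x4,x6}} A24={{x2},{x1,x2},{x2,x5},{x2,x6},{x3,x6},{x4,x6},{x1,x2,x6},{x1,x3,x6},{x1,x4,x6}} A34={{x1,x2},{x1,x3},{x1,x4},{x1,x2,x6},{x1,x3,x6},{x1,x4,x6}}
  A123={{x1,x2},{x1,x2,x6}} A124={{x2},{x1,x2},{x2,x5},{x2,x6},{x1,x2,x6}} A134={{x1,x2},{x1,x2,x6}} A234={{x1,x2},{x1,x2,x6},{x1,x3,x6},{x1,x4,x6}}
  A1234={{x1,x2},{x1,x2,x6}}
components per intersection:
  A1: {{x2},{x5},{x1,x2},{x2,x5},{x2,x6},{x1,x2,x6}}
  A2: {{x2},{x6},{x1,x2},{x1,x6},{x2,x5},{x2,x6},{x3,x6},{x4,x6},{x1,x2,x6},{x1,x3,x6},{x1,x4,x6}}
  A3: {{x1},{x1,x2},{x1,x3},{x1,x4},{x1,x6},{x1,x2,x6},{x1,x3,x6},{x1,x4,x6}} {{x7}}
  A4: {{x2},{x1,x2},{x2,x5},{x2,x6},{x1,x2,x6}} {{x3},{x1,x3},{x3,x6},{x1,x3,x6}} {{x4},{x1,x4},{x4,x6},{x1,x4,x6}}
  A12: {{x2},{x1,x2},{x2,x5},{x2,x6},{x1,x2,x6}}
  A13: {{x1,x2},{x1,x2,x6}}
  A14: {{x2},{x1,x2},{x2,x5},{x2,x6},{x1,x2,x6}}
  A23: {{x1,x2},{x1,x6},{x1,x2,x6},{x1,x3,x6},{x1,x4,x6}}
  A24: {{x2},{x1,x2},{x2,x5},{x2,x6},{x1,x2,x6}} {{x3,x6},{x1,x3,x6}} {{x4,x6},{x1,x4,x6}}
  A34: {{x1,x2},{x1,x2,x6}} {{x1,x3},{x1,x3,x6}} {{x1,x4},{x1,x4,x6}}
  A123: {{x1,x2},{x1,x2,x6}}
  A124: {{x2},{x1,x2},{x2,x5},{x2,x6},{x1,x2,x6}}
  A134: {{x1,x2},{x1,x2,x6}}
  A234: {{x1,x2},{x1,x2,x6}} {{x1,x3,x6}} {{x1,x4,x6}}
  A1234: {{x1,x2},{x1,x2,x6}}
C dims 7,10,6,1; δ0: rk 5, SNF 1^5; δ1: rk 5, SNF 1^5; δ2: rk 1, SNF 1^1
degree 0: 7−5−0 = 2 → Ȟ^0 ≅ Z^2
degree 1: 10−5−5 = 0 → Ȟ^1 ≅ 0
degree 2: 6−1−5 = 0 → Ȟ^2 ≅ 0


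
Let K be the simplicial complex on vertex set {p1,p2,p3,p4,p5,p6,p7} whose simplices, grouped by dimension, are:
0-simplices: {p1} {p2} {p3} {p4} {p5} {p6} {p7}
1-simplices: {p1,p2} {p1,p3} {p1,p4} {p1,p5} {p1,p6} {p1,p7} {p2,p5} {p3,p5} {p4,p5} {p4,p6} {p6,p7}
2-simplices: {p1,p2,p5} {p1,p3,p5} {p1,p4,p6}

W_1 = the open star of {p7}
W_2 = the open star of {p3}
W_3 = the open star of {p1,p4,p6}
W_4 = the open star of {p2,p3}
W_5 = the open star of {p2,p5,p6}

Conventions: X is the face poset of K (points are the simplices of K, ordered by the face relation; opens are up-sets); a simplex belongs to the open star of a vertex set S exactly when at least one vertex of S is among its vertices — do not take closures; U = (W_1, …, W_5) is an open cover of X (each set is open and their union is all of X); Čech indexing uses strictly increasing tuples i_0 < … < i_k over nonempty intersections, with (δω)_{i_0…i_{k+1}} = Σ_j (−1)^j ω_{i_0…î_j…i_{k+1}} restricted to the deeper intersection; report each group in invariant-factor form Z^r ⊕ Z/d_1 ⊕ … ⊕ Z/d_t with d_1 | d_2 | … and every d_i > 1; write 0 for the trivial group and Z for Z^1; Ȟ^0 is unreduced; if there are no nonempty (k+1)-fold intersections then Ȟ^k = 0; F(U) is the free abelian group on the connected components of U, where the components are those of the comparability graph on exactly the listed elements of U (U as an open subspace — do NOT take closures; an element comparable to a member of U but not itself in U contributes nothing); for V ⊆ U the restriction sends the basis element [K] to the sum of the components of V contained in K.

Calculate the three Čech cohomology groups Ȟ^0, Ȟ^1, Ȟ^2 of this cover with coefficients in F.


Ȟ^0 = Z, Ȟ^1 = Z^2, Ȟ^2 = 0

nerve of the cover:
  W1={{p7},{p1,p7},{p6,p7}} W2={{p3},{p1,p3},{p3,p5},{p1,p3,p5}} W3={{p1},{p4},{p6},{p1,p2},{p1,p3},{p1,p4},{p1,p5},{p1,p6},{p1,p7},{p4,p5},{p4,p6},{p6,p7},{p1,p2,p5},{p1,p3,p5},{p1,p4,p6}} W4={{p2},{p3},{p1,p2},{p1,p3},{p2,p5},{p3,p5},{p1,p2,p5},{p1,p3,p5}} W5={{p2},{p5},{p6},{p1,p2},{p1,p5},{p1,p6},{p2,p5},{p3,p5},{p4,p5},{p4,p6},{p6,p7},{p1,p2,p5},{p1,p3,p5},{p1,p4,p6}}
  W13={{p1,p7},{p6,p7}} W15={{p6,p7}} W23={{p1,p3},{p1,p3,p5}} W24={{p3},{p1,p3},{p3,p5},{p1,p3,p5}} W25={{p3,p5},{p1,p3,p5}} W34={{p1,p2},{p1,p3},{p1,p2,p5},{p1,p3,p5}} W35={{p6},{p1,p2},{p1,p5},{p1,p6},{p4,p5},{p4,p6},{p6,p7},{p1,p2,p5},{p1,p3,p5},{p1,p4,p6}} W45={{p2},{p1,p2},{p2,p5},{p3,p5},{p1,p2,p5},{p1,p3,p5}}
  W135={{p6,p7}} W234={{p1,p3},{p1,p3,p5}} W235={{p1,p3,p5}} W245={{p3,p5},{p1,p3,p5}} W345={{p1,p2},{p1,p2,p5},{p1,p3,p5}}
  W2345={{p1,p3,p5}}
components per intersection:
  W1: {{p7},{p1,p7},{p6,p7}}
  W2: {{p3},{p1,p3},{p3,p5},{p1,p3,p5}}
  W3: {{p1},{p4},{p6},{p1,p2},{p1,p3},{p1,p4},{p1,p5},{p1,p6},{p1,p7},{p4,p5},{p4,p6},{p6,p7},{p1,p2,p5},{p1,p3,p5},{p1,p4,p6}}
  W4: {{p2},{p1,p2},{p2,p5},{p1,p2,p5}} {{p3},{p1,p3},{p3,p5},{p1,p3,p5}}
  W5: {{p2},{p5},{p1,p2},{p1,p5},{p2,p5},{p3,p5},{p4,p5},{p1,p2,p5},{p1,p3,p5}} {{p6},{p1,p6},{p4,p6},{p6,p7},{p1,p4,p6}}
  W13: {{p1,p7}} {{p6,p7}}
  W15: {{p6,p7}}
  W23: {{p1,p3},{p1,p3,p5}}
  W24: {{p3},{p1,p3},{p3,p5},{p1,p3,p5}}
  W25: {{p3,p5},{p1,p3,p5}}
  W34: {{p1,p2},{p1,p2,p5}} {{p1,p3},{p1,p3,p5}}
  W35: {{p6},{p1,p6},{p4,p6},{p6,p7},{p1,p4,p6}} {{p1,p2},{p1,p5},{p1,p2,p5},{p1,p3,p5}} {{p4,p5}}
  W45: {{p2},{p1,p2},{p2,p5},{p1,p2,p5}} {{p3,p5},{p1,p3,p5}}
  W135: {{p6,p7}}
  W234: {{p1,p3},{p1,p3,p5}}
  W235: {{p1,p3,p5}}
  W245: {{p3,p5},{p1,p3,p5}}
  W345: {{p1,p2},{p1,p2,p5}} {{p1,p3,p5}}
  W2345: {{p1,p3,p5}}
C dims 7,13,6,1; δ0: rk 6, SNF 1^6; δ1: rk 5, SNF 1^5; δ2: rk 1, SNF 1^1
Ȟ^0 = (7 − 6) − 0 = 1, so Ȟ^0 ≅ Z
Ȟ^1 = (13 − 5) − 6 = 2, so Ȟ^1 ≅ Z^2
Ȟ^2 = (6 − 1) − 5 = 0, so Ȟ^2 ≅ 0


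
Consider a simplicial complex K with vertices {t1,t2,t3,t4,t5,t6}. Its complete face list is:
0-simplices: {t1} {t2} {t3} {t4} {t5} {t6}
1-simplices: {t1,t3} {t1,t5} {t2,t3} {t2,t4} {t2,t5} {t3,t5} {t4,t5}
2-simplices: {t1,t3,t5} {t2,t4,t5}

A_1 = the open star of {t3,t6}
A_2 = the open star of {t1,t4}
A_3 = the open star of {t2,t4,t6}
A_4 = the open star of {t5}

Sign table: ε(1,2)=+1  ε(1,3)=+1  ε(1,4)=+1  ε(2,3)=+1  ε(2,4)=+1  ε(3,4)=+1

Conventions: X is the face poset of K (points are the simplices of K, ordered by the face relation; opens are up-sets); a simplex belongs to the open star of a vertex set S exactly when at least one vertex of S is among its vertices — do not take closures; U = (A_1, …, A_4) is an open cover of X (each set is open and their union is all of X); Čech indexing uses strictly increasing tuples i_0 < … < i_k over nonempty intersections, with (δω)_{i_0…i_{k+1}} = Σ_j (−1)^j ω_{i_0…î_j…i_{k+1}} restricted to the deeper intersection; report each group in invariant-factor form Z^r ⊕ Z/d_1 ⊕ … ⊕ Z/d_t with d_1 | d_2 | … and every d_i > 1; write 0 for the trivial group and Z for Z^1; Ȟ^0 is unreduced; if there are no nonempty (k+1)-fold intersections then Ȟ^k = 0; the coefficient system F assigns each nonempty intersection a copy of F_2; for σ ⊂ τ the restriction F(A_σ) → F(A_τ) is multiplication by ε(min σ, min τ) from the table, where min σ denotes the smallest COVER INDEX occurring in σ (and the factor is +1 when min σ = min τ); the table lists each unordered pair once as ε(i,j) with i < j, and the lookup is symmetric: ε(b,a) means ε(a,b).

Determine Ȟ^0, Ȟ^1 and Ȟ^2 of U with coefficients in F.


cover nerve:
  A1={{t3},{t6},{t1,t3},{t2,t3},{t3,t5},{t1,t3,t5}} A2={{t1},{t4},{t1,t3},{t1,t5},{t2,t4},{t4,t5},{t1,t3,t5},{t2,t4,t5}} A3={{t2},{t4},{t6},{t2,t3},{t2,t4},{t2,t5},{t4,t5},{t2,t4,t5}} A4={{t5},{t1,t5},{t2,t5},{t3,t5},{t4,t5},{t1,t3,t5},{t2,t4,t5}}
  A12={{t1,t3},{t1,t3,t5}} A13={{t6},{t2,t3}} A14={{t3,t5},{t1,t3,t5}} A23={{t4},{t2,t4},{t4,t5},{t2,t4,t5}} A24={{t1,t5},{t4,t5},{t1,t3,t5},{t2,t4,t5}} A34={{t2,t5},{t4,t5},{t2,t4,t5}}
  A124={{t1,t3,t5}} A234={{t4,t5},{t2,t4,t5}}
C dims 4,6,2; δ0: rk_F2 3; δ1: rk_F2 2
Ȟ^0: (4−3)−0=1 ⇒ Z/2
Ȟ^1: (6−2)−3=1 ⇒ Z/2
Ȟ^2: (2−0)−2=0 ⇒ 0

Ȟ^0 ≅ Z/2, Ȟ^1 ≅ Z/2 and Ȟ^2 ≅ 0


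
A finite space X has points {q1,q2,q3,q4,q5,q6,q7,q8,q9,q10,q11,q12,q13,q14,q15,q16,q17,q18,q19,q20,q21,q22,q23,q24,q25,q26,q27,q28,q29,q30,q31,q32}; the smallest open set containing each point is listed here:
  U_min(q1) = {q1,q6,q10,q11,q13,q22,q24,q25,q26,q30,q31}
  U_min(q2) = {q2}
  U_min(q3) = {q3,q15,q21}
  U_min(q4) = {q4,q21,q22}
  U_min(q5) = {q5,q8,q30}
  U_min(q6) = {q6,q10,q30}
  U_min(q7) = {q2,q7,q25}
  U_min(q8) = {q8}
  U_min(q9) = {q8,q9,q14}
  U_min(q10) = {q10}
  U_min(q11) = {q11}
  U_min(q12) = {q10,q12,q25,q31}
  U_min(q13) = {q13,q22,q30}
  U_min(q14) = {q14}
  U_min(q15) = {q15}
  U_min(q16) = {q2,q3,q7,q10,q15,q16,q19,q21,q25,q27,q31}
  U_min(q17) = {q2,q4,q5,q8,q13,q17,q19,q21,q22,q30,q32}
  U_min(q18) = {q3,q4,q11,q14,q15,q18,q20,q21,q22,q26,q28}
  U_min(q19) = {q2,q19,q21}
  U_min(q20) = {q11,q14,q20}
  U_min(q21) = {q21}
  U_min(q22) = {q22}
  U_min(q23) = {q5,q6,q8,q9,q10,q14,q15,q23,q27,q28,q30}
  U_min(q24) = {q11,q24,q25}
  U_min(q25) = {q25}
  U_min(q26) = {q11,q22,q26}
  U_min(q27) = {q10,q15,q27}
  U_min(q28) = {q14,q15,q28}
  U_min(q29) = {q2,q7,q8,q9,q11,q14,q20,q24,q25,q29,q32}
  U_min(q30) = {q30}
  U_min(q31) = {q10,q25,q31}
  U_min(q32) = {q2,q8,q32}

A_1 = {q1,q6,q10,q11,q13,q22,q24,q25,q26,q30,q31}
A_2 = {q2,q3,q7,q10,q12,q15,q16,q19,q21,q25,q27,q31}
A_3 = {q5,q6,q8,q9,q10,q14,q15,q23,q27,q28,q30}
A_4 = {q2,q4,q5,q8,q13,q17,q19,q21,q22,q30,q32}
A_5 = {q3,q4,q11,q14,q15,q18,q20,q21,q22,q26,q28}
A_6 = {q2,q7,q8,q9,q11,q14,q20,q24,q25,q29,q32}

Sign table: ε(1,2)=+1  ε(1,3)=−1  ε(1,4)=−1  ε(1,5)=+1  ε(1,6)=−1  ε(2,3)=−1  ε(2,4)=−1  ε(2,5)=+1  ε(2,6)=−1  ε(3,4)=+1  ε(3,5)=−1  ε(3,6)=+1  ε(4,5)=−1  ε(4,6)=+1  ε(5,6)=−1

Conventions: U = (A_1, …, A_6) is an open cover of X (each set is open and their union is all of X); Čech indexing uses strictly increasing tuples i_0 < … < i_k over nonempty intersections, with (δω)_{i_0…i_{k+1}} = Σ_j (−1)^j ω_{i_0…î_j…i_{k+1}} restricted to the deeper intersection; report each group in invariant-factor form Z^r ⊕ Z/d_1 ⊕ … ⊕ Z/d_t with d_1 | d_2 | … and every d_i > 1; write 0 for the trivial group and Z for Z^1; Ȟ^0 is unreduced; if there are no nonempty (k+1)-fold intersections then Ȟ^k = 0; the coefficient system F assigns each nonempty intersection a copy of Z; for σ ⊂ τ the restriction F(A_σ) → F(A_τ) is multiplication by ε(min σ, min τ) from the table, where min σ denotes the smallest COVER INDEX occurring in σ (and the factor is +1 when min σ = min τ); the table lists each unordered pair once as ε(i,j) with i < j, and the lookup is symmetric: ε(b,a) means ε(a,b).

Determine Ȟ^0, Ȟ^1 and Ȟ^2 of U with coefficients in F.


nonempty overlaps:
  A12={q10,q25,q31} A13={q6,q10,q30} A14={q13,q22,q30} A15={q11,q22,q26} A16={q11,q24,q25} A23={q10,q15,q27} A24={q2,q19,q21} A25={q3,q15,q21} A26={q2,q7,q25} A34={q5,q8,q30} A35={q14,q15,q28} A36={q8,q9,q14} A45={q4,q21,q22} A46={q2,q8,q32} A56={q11,q14,q20}
  A123={q10} A126={q25} A134={q30} A145={q22} A156={q11} A235={q15} A245={q21} A246={q2} A346={q8} A356={q14}
C dims 6,15,10; δ0: rk 5, SNF 1^5; δ1: rk 10, SNF 1^9·2
degree 0: 6−5−0 = 1 → Ȟ^0 ≅ Z
degree 1: 15−10−5 = 0 → Ȟ^1 ≅ 0
degree 2: 10−0−10 = 0 plus torsion [2] → Ȟ^2 ≅ Z/2

Ȟ^0(U;F) ≅ Z, Ȟ^1(U;F) ≅ 0, Ȟ^2(U;F) ≅ Z/2


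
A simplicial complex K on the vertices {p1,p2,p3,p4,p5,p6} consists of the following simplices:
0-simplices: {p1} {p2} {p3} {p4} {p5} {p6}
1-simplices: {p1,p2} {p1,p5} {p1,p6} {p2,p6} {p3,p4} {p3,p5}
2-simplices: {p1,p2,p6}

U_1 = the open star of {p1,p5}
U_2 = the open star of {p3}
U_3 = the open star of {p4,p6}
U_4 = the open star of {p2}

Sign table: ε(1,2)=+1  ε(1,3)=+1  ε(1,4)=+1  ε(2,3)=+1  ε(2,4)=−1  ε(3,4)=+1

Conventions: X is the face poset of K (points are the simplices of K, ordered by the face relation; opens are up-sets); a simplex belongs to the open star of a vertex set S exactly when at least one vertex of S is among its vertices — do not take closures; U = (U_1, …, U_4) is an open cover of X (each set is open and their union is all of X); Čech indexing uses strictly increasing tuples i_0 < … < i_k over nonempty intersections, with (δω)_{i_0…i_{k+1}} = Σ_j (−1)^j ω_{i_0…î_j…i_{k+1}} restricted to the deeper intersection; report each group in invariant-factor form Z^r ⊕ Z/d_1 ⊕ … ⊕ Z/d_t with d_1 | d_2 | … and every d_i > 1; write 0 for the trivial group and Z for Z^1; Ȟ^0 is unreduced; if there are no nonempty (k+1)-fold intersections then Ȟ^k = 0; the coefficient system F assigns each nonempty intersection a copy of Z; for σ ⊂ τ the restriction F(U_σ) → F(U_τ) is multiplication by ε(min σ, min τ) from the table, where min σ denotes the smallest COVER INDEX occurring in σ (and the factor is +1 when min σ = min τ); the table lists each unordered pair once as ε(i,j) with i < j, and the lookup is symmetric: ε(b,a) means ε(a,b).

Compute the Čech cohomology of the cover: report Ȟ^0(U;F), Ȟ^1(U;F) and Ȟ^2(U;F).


intersection data:
  U1={{p1},{p5},{p1,p2},{p1,p5},{p1,p6},{p3,p5},{p1,p2,p6}} U2={{p3},{p3,p4},{p3,p5}} U3={{p4},{p6},{p1,p6},{p2,p6},{p3,p4},{p1,p2,p6}} U4={{p2},{p1,p2},{p2,p6},{p1,p2,p6}}
  U12={{p3,p5}} U13={{p1,p6},{p1,p2,p6}} U14={{p1,p2},{p1,p2,p6}} U23={{p3,p4}} U34={{p2,p6},{p1,p2,p6}}
  U134={{p1,p2,p6}}
C dims 4,5,1; δ0: rk 3, SNF 1^3; δ1: rk 1, SNF 1^1
Ȟ^0 = (4 − 3) − 0 = 1, so Ȟ^0 ≅ Z
Ȟ^1 = (5 − 1) − 3 = 1, so Ȟ^1 ≅ Z
Ȟ^2 = (1 − 0) − 1 = 0, so Ȟ^2 ≅ 0

Ȟ^0 ≅ Z; Ȟ^1 ≅ Z; Ȟ^2 ≅ 0


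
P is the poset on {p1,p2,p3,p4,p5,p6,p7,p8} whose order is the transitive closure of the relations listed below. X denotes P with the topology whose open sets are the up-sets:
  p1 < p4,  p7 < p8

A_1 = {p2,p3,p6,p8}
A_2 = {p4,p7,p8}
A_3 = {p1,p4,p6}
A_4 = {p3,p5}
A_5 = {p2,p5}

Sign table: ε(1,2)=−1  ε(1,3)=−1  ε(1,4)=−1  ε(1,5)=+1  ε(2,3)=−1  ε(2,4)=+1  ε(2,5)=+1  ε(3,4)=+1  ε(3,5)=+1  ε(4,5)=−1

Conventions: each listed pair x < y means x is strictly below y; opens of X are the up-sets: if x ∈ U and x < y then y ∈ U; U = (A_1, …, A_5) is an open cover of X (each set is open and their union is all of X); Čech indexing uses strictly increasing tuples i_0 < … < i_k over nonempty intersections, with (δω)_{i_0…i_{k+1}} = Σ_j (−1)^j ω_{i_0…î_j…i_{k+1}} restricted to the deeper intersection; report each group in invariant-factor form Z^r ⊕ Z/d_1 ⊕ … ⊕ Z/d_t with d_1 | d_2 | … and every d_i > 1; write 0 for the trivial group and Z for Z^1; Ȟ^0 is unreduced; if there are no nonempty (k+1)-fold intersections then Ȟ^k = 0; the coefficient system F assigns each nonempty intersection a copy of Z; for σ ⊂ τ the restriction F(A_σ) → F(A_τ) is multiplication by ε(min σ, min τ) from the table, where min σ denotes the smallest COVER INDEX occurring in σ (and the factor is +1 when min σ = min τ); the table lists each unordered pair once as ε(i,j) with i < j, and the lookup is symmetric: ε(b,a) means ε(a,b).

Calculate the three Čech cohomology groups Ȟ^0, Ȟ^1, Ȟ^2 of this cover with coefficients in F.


Ȟ^0 = 0, Ȟ^1 = Z ⊕ Z/2, Ȟ^2 = 0

intersection data:
  A12={p8} A13={p6} A14={p3} A15={p2} A23={p4} A45={p5}
C dims 5,6; δ0: rk 5, SNF 1^4·2
Ȟ^0 = (5 − 5) − 0 = 0, so Ȟ^0 ≅ 0
Ȟ^1 = (6 − 0) − 5 = 1 plus torsion [2], so Ȟ^1 ≅ Z ⊕ Z/2
Ȟ^2 = (0 − 0) − 0 = 0, so Ȟ^2 ≅ 0


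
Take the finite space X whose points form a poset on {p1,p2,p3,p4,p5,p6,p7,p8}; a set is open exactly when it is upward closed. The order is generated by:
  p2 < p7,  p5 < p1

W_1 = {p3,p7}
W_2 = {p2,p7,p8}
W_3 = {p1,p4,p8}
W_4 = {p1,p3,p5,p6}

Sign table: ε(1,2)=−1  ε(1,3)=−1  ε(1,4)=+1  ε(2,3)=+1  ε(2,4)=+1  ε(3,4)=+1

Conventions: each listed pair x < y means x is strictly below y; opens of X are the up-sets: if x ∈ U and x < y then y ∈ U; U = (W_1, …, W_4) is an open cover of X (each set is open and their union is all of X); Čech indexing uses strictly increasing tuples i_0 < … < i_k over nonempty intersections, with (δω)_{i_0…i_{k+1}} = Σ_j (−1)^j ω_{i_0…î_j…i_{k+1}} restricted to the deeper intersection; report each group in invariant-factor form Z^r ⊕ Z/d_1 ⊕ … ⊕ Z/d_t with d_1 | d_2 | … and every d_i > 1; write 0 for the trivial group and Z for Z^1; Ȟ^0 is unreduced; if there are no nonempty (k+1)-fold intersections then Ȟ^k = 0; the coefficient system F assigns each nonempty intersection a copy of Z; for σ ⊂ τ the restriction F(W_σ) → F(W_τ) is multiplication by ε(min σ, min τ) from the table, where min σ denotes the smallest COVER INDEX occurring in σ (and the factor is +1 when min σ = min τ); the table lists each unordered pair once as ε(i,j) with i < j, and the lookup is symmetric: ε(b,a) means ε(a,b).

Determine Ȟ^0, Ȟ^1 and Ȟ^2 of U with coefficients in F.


nonempty overlaps:
  W12={p7} W14={p3} W23={p8} W34={p1}
C dims 4,4; δ0: rk 4, SNF 1^3·2
degree 0: 4−4−0 = 0 → Ȟ^0 ≅ 0
degree 1: 4−0−4 = 0 plus torsion [2] → Ȟ^1 ≅ Z/2
degree 2: 0−0−0 = 0 → Ȟ^2 ≅ 0

Ȟ^0 ≅ 0; Ȟ^1 ≅ Z/2; Ȟ^2 ≅ 0


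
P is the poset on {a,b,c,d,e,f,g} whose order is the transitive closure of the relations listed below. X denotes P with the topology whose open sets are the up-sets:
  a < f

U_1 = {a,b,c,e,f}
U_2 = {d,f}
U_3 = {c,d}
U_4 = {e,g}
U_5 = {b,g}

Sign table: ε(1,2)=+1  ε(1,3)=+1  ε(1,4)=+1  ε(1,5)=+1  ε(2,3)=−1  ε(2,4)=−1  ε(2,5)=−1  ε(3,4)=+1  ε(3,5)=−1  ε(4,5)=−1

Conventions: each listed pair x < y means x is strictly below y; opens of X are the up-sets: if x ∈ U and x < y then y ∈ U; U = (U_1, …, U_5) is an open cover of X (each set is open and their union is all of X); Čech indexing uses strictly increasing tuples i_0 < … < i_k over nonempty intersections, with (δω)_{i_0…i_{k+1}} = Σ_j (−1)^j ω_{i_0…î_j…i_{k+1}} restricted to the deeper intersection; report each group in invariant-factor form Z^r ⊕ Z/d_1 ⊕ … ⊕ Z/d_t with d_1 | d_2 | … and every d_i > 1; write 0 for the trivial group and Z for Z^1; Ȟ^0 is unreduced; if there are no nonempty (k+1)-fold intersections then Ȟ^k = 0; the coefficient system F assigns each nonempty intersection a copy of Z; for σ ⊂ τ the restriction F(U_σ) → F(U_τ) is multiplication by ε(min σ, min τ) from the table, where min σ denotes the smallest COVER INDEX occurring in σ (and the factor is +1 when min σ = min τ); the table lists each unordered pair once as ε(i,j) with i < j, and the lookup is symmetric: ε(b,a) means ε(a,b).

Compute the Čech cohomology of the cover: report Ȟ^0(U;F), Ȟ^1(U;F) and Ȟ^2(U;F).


cover nerve:
  U12={f} U13={c} U14={e} U15={b} U23={d} U45={g}
C dims 5,6; δ0: rk 5, SNF 1^4·2
Ȟ^0: (5−5)−0=0 ⇒ 0
Ȟ^1: (6−0)−5=1 plus torsion [2] ⇒ Z ⊕ Z/2
Ȟ^2: (0−0)−0=0 ⇒ 0

Ȟ^0 ≅ 0; Ȟ^1 ≅ Z ⊕ Z/2; Ȟ^2 ≅ 0


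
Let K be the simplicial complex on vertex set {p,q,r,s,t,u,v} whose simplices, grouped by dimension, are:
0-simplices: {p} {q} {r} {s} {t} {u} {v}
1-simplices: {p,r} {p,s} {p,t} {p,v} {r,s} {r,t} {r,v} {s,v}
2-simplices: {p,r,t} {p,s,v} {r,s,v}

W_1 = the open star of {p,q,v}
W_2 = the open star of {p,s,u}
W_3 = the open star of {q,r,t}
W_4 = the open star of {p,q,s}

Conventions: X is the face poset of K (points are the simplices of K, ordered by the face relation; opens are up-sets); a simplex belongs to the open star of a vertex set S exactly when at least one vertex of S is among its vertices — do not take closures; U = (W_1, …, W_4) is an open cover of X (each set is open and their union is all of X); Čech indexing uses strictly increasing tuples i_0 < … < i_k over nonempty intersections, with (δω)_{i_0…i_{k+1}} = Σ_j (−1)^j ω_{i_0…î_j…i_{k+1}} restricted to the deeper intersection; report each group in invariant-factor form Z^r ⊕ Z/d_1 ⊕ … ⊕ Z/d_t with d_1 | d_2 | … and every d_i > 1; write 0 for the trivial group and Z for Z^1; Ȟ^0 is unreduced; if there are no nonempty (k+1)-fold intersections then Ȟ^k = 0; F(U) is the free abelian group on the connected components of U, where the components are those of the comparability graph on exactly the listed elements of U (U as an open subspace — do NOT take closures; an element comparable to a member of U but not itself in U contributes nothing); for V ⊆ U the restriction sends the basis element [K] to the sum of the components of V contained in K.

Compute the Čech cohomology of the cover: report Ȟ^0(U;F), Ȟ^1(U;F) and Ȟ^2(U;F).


intersection data:
  W1={{p},{q},{v},{p,r},{p,s},{p,t},{p,v},{r,v},{s,v},{p,r,t},{p,s,v},{r,s,v}} W2={{p},{s},{u},{p,r},{p,s},{p,t},{p,v},{r,s},{s,v},{p,r,t},{p,s,v},{r,s,v}} W3={{q},{r},{t},{p,r},{p,t},{r,s},{r,t},{r,v},{p,r,t},{r,s,v}} W4={{p},{q},{s},{p,r},{p,s},{p,t},{p,v},{r,s},{s,v},{p,r,t},{p,s,v},{r,s,v}}
  W12={{p},{p,r},{p,s},{p,t},{p,v},{s,v},{p,r,t},{p,s,v},{r,s,v}} W13={{q},{p,r},{p,t},{r,v},{p,r,t},{r,s,v}} W14={{p},{q},{p,r},{p,s},{p,t},{p,v},{s,v},{p,r,t},{p,s,v},{r,s,v}} W23={{p,r},{p,t},{r,s},{p,r,t},{r,s,v}} W24={{p},{s},{p,r},{p,s},{p,t},{p,v},{r,s},{s,v},{p,r,t},{p,s,v},{r,s,v}} W34={{q},{p,r},{p,t},{r,s},{p,r,t},{r,s,v}}
  W123={{p,r},{p,t},{p,r,t},{r,s,v}} W124={{p},{p,r},{p,s},{p,t},{p,v},{s,v},{p,r,t},{p,s,v},{r,s,v}} W134={{q},{p,r},{p,t},{p,r,t},{r,s,v}} W234={{p,r},{p,t},{r,s},{p,r,t},{r,s,v}}
  W1234={{p,r},{p,t},{p,r,t},{r,s,v}}
components per intersection:
  W1: {{p},{v},{p,r},{p,s},{p,t},{p,v},{r,v},{s,v},{p,r,t},{p,s,v},{r,s,v}} {{q}}
  W2: {{p},{s},{p,r},{p,s},{p,t},{p,v},{r,s},{s,v},{p,r,t},{p,s,v},{r,s,v}} {{u}}
  W3: {{q}} {{r},{t},{p,r},{p,t},{r,s},{r,t},{r,v},{p,r,t},{r,s,v}}
  W4: {{p},{s},{p,r},{p,s},{p,t},{p,v},{r,s},{s,v},{p,r,t},{p,s,v},{r,s,v}} {{q}}
  W12: {{p},{p,r},{p,s},{p,t},{p,v},{s,v},{p,r,t},{p,s,v},{r,s,v}}
  W13: {{q}} {{p,r},{p,t},{p,r,t}} {{r,v},{r,s,v}}
  W14: {{p},{p,r},{p,s},{p,t},{p,v},{s,v},{p,r,t},{p,s,v},{r,s,v}} {{q}}
  W23: {{p,r},{p,t},{p,r,t}} {{r,s},{r,s,v}}
  W24: {{p},{s},{p,r},{p,s},{p,t},{p,v},{r,s},{s,v},{p,r,t},{p,s,v},{r,s,v}}
  W34: {{q}} {{p,r},{p,t},{p,r,t}} {{r,s},{r,s,v}}
  W123: {{p,r},{p,t},{p,r,t}} {{r,s,v}}
  W124: {{p},{p,r},{p,s},{p,t},{p,v},{s,v},{p,r,t},{p,s,v},{r,s,v}}
  W134: {{q}} {{p,r},{p,t},{p,r,t}} {{r,s,v}}
  W234: {{p,r},{p,t},{p,r,t}} {{r,s},{r,s,v}}
  W1234: {{p,r},{p,t},{p,r,t}} {{r,s,v}}
C dims 8,12,8,2; δ0: rk 5, SNF 1^5; δ1: rk 6, SNF 1^6; δ2: rk 2, SNF 1^2
Ȟ^0 = (8 − 5) − 0 = 3, so Ȟ^0 ≅ Z^3
Ȟ^1 = (12 − 6) − 5 = 1, so Ȟ^1 ≅ Z
Ȟ^2 = (8 − 2) − 6 = 0, so Ȟ^2 ≅ 0

Ȟ^0(U;F) ≅ Z^3,  Ȟ^1(U;F) ≅ Z,  Ȟ^2(U;F) ≅ 0


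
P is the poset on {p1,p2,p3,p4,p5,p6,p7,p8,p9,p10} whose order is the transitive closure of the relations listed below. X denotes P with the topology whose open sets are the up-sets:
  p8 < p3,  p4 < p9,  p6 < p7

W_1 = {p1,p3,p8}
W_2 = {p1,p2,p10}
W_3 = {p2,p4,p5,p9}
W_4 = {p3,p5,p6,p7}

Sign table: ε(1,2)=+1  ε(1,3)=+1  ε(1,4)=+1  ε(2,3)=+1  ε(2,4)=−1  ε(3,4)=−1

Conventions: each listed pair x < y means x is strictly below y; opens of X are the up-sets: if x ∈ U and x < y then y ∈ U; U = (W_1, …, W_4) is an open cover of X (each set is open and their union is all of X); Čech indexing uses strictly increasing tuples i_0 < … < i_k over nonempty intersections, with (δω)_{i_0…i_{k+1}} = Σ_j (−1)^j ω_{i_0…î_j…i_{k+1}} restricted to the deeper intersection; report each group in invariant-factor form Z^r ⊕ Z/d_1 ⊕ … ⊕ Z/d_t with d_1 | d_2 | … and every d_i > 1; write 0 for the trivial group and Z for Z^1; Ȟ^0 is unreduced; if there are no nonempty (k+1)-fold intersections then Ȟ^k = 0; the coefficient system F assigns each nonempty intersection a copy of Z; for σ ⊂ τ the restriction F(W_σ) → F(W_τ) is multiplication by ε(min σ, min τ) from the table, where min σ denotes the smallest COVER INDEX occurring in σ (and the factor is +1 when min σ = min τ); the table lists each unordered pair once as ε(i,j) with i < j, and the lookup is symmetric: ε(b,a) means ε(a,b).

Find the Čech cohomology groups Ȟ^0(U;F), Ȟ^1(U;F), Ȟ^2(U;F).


Ȟ^0(U;F) ≅ 0, Ȟ^1(U;F) ≅ Z/2, Ȟ^2(U;F) ≅ 0

nerve of the cover:
  W12={p1} W14={p3} W23={p2} W34={p5}
C dims 4,4; δ0: rk 4, SNF 1^3·2
Ȟ^0 = (4 − 4) − 0 = 0, so Ȟ^0 ≅ 0
Ȟ^1 = (4 − 0) − 4 = 0 plus torsion [2], so Ȟ^1 ≅ Z/2
Ȟ^2 = (0 − 0) − 0 = 0, so Ȟ^2 ≅ 0


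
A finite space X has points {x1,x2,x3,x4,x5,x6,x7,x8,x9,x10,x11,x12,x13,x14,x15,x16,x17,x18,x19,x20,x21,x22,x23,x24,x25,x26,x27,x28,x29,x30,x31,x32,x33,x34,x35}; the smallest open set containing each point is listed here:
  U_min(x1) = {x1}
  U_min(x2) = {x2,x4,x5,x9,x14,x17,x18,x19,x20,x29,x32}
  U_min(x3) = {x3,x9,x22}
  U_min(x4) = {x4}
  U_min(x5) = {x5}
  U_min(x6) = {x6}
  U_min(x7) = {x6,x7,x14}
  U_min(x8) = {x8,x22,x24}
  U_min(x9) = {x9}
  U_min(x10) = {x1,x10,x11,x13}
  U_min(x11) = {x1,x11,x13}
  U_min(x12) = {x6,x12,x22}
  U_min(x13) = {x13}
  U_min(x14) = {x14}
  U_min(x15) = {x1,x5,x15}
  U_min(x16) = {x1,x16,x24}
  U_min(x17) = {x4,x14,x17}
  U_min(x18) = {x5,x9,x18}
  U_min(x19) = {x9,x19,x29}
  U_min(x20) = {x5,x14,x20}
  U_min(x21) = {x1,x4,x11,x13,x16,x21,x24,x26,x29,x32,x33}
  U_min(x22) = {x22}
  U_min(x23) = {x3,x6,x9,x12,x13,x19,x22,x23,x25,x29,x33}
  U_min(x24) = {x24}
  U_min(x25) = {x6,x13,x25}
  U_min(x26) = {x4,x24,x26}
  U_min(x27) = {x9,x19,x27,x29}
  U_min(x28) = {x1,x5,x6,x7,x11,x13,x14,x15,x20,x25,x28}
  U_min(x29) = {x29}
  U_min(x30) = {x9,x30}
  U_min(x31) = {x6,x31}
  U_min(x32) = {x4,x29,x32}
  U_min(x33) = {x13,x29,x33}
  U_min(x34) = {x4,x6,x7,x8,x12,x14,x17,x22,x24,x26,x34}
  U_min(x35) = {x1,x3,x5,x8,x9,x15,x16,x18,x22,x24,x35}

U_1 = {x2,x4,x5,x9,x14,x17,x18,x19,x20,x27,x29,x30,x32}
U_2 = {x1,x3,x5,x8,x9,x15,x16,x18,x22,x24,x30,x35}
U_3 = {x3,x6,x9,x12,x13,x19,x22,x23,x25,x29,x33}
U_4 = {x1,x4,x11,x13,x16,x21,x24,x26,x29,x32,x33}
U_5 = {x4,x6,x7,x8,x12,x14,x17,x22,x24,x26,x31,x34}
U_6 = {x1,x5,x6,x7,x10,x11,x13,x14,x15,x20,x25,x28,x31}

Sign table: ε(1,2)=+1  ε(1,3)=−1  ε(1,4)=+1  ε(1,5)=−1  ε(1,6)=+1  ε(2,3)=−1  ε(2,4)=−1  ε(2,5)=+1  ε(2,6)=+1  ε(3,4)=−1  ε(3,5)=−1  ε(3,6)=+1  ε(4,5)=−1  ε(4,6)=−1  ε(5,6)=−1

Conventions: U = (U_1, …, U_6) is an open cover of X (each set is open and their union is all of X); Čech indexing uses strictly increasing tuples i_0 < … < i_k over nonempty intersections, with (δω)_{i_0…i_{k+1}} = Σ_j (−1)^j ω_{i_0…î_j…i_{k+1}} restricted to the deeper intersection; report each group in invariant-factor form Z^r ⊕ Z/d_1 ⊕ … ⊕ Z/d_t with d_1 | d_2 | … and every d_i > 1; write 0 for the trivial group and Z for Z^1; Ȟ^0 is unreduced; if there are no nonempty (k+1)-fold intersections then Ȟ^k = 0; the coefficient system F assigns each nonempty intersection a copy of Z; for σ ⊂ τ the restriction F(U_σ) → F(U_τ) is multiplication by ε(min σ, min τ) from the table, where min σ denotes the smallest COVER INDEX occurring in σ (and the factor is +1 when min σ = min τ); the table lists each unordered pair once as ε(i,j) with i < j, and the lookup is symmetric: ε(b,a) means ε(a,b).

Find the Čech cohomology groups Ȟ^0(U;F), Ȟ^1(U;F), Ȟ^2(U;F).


Ȟ^0 = 0,  Ȟ^1 = Z/2,  Ȟ^2 = Z

nonempty overlaps:
  U12={x5,x9,x18,x30} U13={x9,x19,x29} U14={x4,x29,x32} U15={x4,x14,x17} U16={x5,x14,x20} U23={x3,x9,x22} U24={x1,x16,x24} U25={x8,x22,x24} U26={x1,x5,x15} U34={x13,x29,x33} U35={x6,x12,x22} U36={x6,x13,x25} U45={x4,x24,x26} U46={x1,x11,x13} U56={x6,x7,x14,x31}
  U123={x9} U126={x5} U134={x29} U145={x4} U156={x14} U235={x22} U245={x24} U246={x1} U346={x13} U356={x6}
C dims 6,15,10; δ0: rk 6, SNF 1^5·2; δ1: rk 9, SNF 1^9
degree 0: 6−6−0 = 0 → Ȟ^0 ≅ 0
degree 1: 15−9−6 = 0 plus torsion [2] → Ȟ^1 ≅ Z/2
degree 2: 10−0−9 = 1 → Ȟ^2 ≅ Z
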